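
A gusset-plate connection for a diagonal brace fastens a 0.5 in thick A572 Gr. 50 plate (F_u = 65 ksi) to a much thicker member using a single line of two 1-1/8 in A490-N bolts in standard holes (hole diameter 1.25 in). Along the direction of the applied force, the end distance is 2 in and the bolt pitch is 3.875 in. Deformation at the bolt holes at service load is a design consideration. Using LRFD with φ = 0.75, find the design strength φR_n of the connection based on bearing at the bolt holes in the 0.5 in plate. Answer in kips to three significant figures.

106 kips

Per bolt r_n = 1.2 l_c t F_u ≤ 2.4 d t F_u; upper limit = 2.4 × 1.125 × 0.5 × 65 = 87.75 kips.
Edge bolt: l_c = 2 − 1.25/2 = 1.375 in → 1.2 × 1.375 × 0.5 × 65 = 53.62 → r_n = 53.62 kips.
Interior bolts: l_c = 3.875 − 1.25 = 2.625 in → 1.2 × 2.625 × 0.5 × 65 = 102.4 → r_n = 87.75 kips.
R_n = 1 × 53.62 + 1 × 87.75 = 141.4 kips.
Design strength φR_n = 0.75 × 141.4 = 106 kips.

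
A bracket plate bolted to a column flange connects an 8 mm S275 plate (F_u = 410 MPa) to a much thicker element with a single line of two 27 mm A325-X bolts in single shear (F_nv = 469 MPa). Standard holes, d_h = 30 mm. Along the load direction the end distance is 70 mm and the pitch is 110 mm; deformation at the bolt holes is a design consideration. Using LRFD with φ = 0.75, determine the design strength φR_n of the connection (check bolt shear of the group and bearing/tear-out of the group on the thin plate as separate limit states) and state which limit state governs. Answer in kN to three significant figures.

Bolt shear: A_b = π·27²/4 = 572.6 mm²; R_n = 469 × 572.6 × 2 × 1 / 1000 = 537.1 kN → 0.75 × 537.1 = 403 kN.
Bearing (1.2 l_c t F_u ≤ 2.4 d t F_u): upper limit = 2.4·27·8·410 / 1000 = 212.5 kN.
  Edge l_c = 70 − 30/2 = 55 → r_n = 212.5 kN; interior l_c = 110 − 30 = 80 → r_n = 212.5 kN.
  R_n,bearing = 1·212.5 + 1·212.5 = 425.1 kN → 0.75 × 425.1 = 319 kN.
Bearing governs: 319 kN.

319 kN (bearing governs)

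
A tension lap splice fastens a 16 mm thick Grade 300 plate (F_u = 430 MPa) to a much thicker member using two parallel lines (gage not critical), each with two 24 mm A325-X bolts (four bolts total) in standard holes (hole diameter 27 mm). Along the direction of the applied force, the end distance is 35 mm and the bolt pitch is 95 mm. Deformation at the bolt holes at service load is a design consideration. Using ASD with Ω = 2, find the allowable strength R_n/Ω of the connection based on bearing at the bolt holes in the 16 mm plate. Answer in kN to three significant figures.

Per bolt r_n = 1.2 l_c t F_u ≤ 2.4 d t F_u; upper limit = 2.4 × 24 × 16 × 430 / 1000 = 396.3 kN.
Edge bolt: l_c = 35 − 27/2 = 21.5 mm → 1.2 × 21.5 × 16 × 430 / 1000 = 177.5 → r_n = 177.5 kN.
Interior bolts: l_c = 95 − 27 = 68 mm → 1.2 × 68 × 16 × 430 / 1000 = 561.4 → r_n = 396.3 kN.
R_n = 2 × 177.5 + 2 × 396.3 = 1148 kN.
Allowable strength R_n/Ω = 1148 / 2 = 574 kN.

574 kN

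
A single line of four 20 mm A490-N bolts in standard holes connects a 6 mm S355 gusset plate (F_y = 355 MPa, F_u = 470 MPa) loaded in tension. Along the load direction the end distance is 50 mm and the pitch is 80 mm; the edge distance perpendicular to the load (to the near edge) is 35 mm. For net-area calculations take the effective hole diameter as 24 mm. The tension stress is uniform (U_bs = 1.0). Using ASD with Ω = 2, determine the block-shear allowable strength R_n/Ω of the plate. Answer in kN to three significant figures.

207 kN

Shear plane L_v = 50 + 3·80 = 290 mm; A_gv = 290 × 6 = 1740 mm².
A_nv = (290 − 3.5·24) × 6 = 1236 mm².
A_nt = (35 − 0.5·24) × 6 = 138 mm².
0.6 F_u A_nv = 348.6 kN; 0.6 F_y A_gv = 370.6 kN → shear rupture governs the shear term.
R_n = 348.6 + 1.0 × 470 × 138 / 1000 = 413.4 kN.
Allowable strength R_n/Ω = 413.4 / 2 = 207 kN.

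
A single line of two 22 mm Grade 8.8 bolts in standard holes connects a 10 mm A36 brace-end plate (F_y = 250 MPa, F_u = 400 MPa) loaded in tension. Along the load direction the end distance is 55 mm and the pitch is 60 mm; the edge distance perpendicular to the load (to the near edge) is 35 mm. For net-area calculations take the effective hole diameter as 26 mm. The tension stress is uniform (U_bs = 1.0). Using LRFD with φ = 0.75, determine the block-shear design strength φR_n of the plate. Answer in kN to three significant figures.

Shear plane L_v = 55 + 1·60 = 115 mm; A_gv = 115 × 10 = 1150 mm².
A_nv = (115 − 1.5·26) × 10 = 760 mm².
A_nt = (35 − 0.5·26) × 10 = 220 mm².
0.6 F_u A_nv = 182.4 kN; 0.6 F_y A_gv = 172.5 kN → shear yielding governs the shear term.
R_n = 172.5 + 1.0 × 400 × 220 / 1000 = 260.5 kN.
Design strength φR_n = 0.75 × 260.5 = 195 kN.

195 kN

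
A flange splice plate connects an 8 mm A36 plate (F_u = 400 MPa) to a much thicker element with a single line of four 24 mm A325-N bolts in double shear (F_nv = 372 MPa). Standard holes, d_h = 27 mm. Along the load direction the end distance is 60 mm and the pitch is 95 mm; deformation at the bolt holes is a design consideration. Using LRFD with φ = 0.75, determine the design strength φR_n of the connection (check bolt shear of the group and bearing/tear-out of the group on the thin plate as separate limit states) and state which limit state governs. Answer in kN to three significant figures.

549 kN (bearing governs)

Bolt shear: A_b = π·24²/4 = 452.4 mm²; R_n = 372 × 452.4 × 4 × 2 / 1000 = 1346 kN → 0.75 × 1346 = 1010 kN.
Bearing (1.2 l_c t F_u ≤ 2.4 d t F_u): upper limit = 2.4·24·8·400 / 1000 = 184.3 kN.
  Edge l_c = 60 − 27/2 = 46.5 → r_n = 178.6 kN; interior l_c = 95 − 27 = 68 → r_n = 184.3 kN.
  R_n,bearing = 1·178.6 + 3·184.3 = 731.5 kN → 0.75 × 731.5 = 549 kN.
Bearing governs: 549 kN.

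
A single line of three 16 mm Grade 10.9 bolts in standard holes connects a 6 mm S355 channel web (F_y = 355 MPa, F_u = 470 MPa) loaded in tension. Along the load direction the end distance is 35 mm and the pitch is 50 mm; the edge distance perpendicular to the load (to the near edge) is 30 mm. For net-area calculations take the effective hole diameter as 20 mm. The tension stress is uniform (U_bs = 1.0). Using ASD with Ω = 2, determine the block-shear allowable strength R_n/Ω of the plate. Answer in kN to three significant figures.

100 kN

Shear plane L_v = 35 + 2·50 = 135 mm; A_gv = 135 × 6 = 810 mm².
A_nv = (135 − 2.5·20) × 6 = 510 mm².
A_nt = (30 − 0.5·20) × 6 = 120 mm².
0.6 F_u A_nv = 143.8 kN; 0.6 F_y A_gv = 172.5 kN → shear rupture governs the shear term.
R_n = 143.8 + 1.0 × 470 × 120 / 1000 = 200.2 kN.
Allowable strength R_n/Ω = 200.2 / 2 = 100 kN.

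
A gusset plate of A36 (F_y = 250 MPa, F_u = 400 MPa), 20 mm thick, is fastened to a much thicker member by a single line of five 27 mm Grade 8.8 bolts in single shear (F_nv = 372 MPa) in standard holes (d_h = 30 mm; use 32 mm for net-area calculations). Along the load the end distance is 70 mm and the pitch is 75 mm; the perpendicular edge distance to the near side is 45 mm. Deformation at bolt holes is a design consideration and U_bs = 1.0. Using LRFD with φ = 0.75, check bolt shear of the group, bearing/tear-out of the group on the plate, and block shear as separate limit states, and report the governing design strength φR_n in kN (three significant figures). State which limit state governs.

799 kN (bolt shear governs)

Bolt shear: A_b = π·27²/4 = 572.6 mm²; R_n = 372 × 572.6 × 5 × 1 / 1000 = 1065 kN → 0.75 × 1065 = 799 kN.
Bearing: edge l_c = 55, r_n = 518.4 kN; interior l_c = 45, r_n = 432 kN; R_n = 518.4 + 4·432 = 2246 kN → 1680 kN.
Block shear: A_gv = 7400, A_nv = 4520, A_nt = 580 mm²; R_n = min(0.6F_uA_nv, 0.6F_yA_gv) + U_bs·F_u·A_nt = 1317 kN → 988 kN.
Bolt shear governs: 799 kN.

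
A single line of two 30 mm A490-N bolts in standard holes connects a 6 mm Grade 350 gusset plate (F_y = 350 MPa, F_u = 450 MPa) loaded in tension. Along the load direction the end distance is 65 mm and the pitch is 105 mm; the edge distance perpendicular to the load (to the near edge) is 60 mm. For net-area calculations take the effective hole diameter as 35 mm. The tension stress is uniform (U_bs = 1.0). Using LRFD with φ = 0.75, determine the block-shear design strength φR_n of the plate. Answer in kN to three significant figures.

229 kN

Shear plane L_v = 65 + 1·105 = 170 mm; A_gv = 170 × 6 = 1020 mm².
A_nv = (170 − 1.5·35) × 6 = 705 mm².
A_nt = (60 − 0.5·35) × 6 = 255 mm².
0.6 F_u A_nv = 190.3 kN; 0.6 F_y A_gv = 214.2 kN → shear rupture governs the shear term.
R_n = 190.3 + 1.0 × 450 × 255 / 1000 = 305.1 kN.
Design strength φR_n = 0.75 × 305.1 = 229 kN.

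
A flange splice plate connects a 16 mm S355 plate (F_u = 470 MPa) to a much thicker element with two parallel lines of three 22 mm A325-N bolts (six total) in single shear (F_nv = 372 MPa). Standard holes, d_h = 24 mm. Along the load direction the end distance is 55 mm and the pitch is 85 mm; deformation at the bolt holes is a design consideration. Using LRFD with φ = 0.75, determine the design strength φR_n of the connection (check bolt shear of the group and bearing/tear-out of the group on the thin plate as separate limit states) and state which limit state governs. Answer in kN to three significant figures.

Bolt shear: A_b = π·22²/4 = 380.1 mm²; R_n = 372 × 380.1 × 6 × 1 / 1000 = 848.5 kN → 0.75 × 848.5 = 636 kN.
Bearing (1.2 l_c t F_u ≤ 2.4 d t F_u): upper limit = 2.4·22·16·470 / 1000 = 397.1 kN.
  Edge l_c = 55 − 24/2 = 43 → r_n = 388 kN; interior l_c = 85 − 24 = 61 → r_n = 397.1 kN.
  R_n,bearing = 2·388 + 4·397.1 = 2364 kN → 0.75 × 2364 = 1770 kN.
Bolt shear governs: 636 kN.

636 kN (bolt shear governs)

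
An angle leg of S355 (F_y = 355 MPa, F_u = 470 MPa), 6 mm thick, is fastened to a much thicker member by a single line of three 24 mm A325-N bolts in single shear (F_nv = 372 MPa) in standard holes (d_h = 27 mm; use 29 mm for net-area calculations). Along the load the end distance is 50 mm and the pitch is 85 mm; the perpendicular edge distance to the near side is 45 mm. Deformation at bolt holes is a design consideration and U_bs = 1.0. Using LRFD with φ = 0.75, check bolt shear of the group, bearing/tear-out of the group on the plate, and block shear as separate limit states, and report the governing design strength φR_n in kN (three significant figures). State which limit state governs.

252 kN (block shear governs)

Bolt shear: A_b = π·24²/4 = 452.4 mm²; R_n = 372 × 452.4 × 3 × 1 / 1000 = 504.9 kN → 0.75 × 504.9 = 379 kN.
Bearing: edge l_c = 36.5, r_n = 123.5 kN; interior l_c = 58, r_n = 162.4 kN; R_n = 123.5 + 2·162.4 = 448.4 kN → 336 kN.
Block shear: A_gv = 1320, A_nv = 885, A_nt = 183 mm²; R_n = min(0.6F_uA_nv, 0.6F_yA_gv) + U_bs·F_u·A_nt = 335.6 kN → 252 kN.
Block shear governs: 252 kN.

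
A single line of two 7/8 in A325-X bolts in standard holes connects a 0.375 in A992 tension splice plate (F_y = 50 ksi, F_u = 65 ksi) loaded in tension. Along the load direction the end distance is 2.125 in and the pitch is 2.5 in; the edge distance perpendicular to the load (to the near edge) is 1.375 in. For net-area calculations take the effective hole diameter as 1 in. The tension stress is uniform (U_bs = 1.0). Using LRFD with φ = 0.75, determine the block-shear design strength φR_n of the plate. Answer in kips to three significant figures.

50.3 kips

Shear plane L_v = 2.125 + 1·2.5 = 4.625 in; A_gv = 4.625 × 0.375 = 1.734 in².
A_nv = (4.625 − 1.5·1) × 0.375 = 1.172 in².
A_nt = (1.375 − 0.5·1) × 0.375 = 0.3281 in².
0.6 F_u A_nv = 45.7 kips; 0.6 F_y A_gv = 52.03 kips → shear rupture governs the shear term.
R_n = 45.7 + 1.0 × 65 × 0.3281 = 67.03 kips.
Design strength φR_n = 0.75 × 67.03 = 50.3 kips.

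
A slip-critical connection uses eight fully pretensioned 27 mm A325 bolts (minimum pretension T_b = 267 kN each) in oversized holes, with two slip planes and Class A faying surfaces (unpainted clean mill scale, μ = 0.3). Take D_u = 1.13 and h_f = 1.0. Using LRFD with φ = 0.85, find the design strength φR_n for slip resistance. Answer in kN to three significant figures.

R_n = μ · D_u · h_f · T_b · n_s · n_b = 0.3 × 1.13 × 1.0 × 267 × 2 × 8 = 1448 kN.
Design strength φR_n = 0.85 × 1448 = 1230 kN.

1230 kN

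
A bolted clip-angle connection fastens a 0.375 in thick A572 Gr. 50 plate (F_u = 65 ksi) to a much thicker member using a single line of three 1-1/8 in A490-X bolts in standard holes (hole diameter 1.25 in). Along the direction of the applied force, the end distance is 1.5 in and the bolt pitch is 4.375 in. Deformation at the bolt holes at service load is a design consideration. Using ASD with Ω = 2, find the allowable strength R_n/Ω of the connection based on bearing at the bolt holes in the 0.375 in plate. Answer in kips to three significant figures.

Per bolt r_n = 1.2 l_c t F_u ≤ 2.4 d t F_u; upper limit = 2.4 × 1.125 × 0.375 × 65 = 65.81 kips.
Edge bolt: l_c = 1.5 − 1.25/2 = 0.875 in → 1.2 × 0.875 × 0.375 × 65 = 25.59 → r_n = 25.59 kips.
Interior bolts: l_c = 4.375 − 1.25 = 3.125 in → 1.2 × 3.125 × 0.375 × 65 = 91.41 → r_n = 65.81 kips.
R_n = 1 × 25.59 + 2 × 65.81 = 157.2 kips.
Allowable strength R_n/Ω = 157.2 / 2 = 78.6 kips.

78.6 kips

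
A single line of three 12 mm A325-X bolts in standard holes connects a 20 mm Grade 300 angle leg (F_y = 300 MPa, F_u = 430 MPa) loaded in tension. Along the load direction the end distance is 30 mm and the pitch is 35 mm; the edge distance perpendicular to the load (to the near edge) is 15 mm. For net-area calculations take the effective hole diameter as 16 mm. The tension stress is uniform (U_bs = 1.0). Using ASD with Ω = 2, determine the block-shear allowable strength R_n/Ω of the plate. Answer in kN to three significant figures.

185 kN

Shear plane L_v = 30 + 2·35 = 100 mm; A_gv = 100 × 20 = 2000 mm².
A_nv = (100 − 2.5·16) × 20 = 1200 mm².
A_nt = (15 − 0.5·16) × 20 = 140 mm².
0.6 F_u A_nv = 309.6 kN; 0.6 F_y A_gv = 360 kN → shear rupture governs the shear term.
R_n = 309.6 + 1.0 × 430 × 140 / 1000 = 369.8 kN.
Allowable strength R_n/Ω = 369.8 / 2 = 185 kN.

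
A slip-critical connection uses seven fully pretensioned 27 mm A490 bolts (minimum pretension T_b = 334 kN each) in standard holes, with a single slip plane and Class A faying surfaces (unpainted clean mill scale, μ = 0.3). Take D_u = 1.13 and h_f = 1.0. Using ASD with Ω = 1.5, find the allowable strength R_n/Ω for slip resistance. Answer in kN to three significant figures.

528 kN

R_n = μ · D_u · h_f · T_b · n_s · n_b = 0.3 × 1.13 × 1.0 × 334 × 1 × 7 = 792.6 kN.
Allowable strength R_n/Ω = 792.6 / 1.5 = 528 kN.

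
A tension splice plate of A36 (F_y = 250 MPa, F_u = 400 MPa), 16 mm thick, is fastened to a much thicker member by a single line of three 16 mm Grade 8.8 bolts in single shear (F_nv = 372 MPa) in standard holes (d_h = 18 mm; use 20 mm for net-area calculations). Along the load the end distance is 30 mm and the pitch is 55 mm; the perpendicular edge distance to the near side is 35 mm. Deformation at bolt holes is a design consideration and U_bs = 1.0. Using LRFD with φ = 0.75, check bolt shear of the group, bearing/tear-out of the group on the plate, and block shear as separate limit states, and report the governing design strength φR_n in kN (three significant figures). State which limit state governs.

Bolt shear: A_b = π·16²/4 = 201.1 mm²; R_n = 372 × 201.1 × 3 × 1 / 1000 = 224.4 kN → 0.75 × 224.4 = 168 kN.
Bearing: edge l_c = 21, r_n = 161.3 kN; interior l_c = 37, r_n = 245.8 kN; R_n = 161.3 + 2·245.8 = 652.8 kN → 490 kN.
Block shear: A_gv = 2240, A_nv = 1440, A_nt = 400 mm²; R_n = min(0.6F_uA_nv, 0.6F_yA_gv) + U_bs·F_u·A_nt = 496 kN → 372 kN.
Bolt shear governs: 168 kN.

168 kN (bolt shear governs)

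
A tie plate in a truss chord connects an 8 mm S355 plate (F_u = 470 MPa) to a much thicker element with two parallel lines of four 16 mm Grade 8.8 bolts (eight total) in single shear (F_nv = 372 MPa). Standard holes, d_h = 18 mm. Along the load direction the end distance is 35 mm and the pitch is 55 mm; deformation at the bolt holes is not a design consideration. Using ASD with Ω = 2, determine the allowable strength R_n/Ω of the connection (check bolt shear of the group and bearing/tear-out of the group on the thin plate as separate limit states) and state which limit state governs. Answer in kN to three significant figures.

Bolt shear: A_b = π·16²/4 = 201.1 mm²; R_n = 372 × 201.1 × 8 × 1 / 1000 = 598.4 kN → 598.4 / 2 = 299 kN.
Bearing (1.5 l_c t F_u ≤ 3.0 d t F_u): upper limit = 3.0·16·8·470 / 1000 = 180.5 kN.
  Edge l_c = 35 − 18/2 = 26 → r_n = 146.6 kN; interior l_c = 55 − 18 = 37 → r_n = 180.5 kN.
  R_n,bearing = 2·146.6 + 6·180.5 = 1376 kN → 1376 / 2 = 688 kN.
Bolt shear governs: 299 kN.

299 kN (bolt shear governs)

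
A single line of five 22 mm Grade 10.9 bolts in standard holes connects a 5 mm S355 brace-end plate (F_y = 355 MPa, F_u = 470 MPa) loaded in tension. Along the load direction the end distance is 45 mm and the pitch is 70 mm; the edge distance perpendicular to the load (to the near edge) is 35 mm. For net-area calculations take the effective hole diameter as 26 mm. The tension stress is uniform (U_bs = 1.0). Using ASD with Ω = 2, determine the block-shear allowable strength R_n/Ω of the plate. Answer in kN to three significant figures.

Shear plane L_v = 45 + 4·70 = 325 mm; A_gv = 325 × 5 = 1625 mm².
A_nv = (325 − 4.5·26) × 5 = 1040 mm².
A_nt = (35 − 0.5·26) × 5 = 110 mm².
0.6 F_u A_nv = 293.3 kN; 0.6 F_y A_gv = 346.1 kN → shear rupture governs the shear term.
R_n = 293.3 + 1.0 × 470 × 110 / 1000 = 345 kN.
Allowable strength R_n/Ω = 345 / 2 = 172 kN.

172 kN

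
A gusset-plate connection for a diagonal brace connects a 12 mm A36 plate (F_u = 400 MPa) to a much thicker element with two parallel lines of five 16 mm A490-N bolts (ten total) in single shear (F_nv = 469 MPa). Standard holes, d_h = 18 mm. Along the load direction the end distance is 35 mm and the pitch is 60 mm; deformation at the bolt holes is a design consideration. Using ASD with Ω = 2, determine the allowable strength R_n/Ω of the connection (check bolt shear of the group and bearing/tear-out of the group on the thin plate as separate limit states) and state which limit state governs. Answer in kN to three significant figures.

Bolt shear: A_b = π·16²/4 = 201.1 mm²; R_n = 469 × 201.1 × 10 × 1 / 1000 = 943 kN → 943 / 2 = 471 kN.
Bearing (1.2 l_c t F_u ≤ 2.4 d t F_u): upper limit = 2.4·16·12·400 / 1000 = 184.3 kN.
  Edge l_c = 35 − 18/2 = 26 → r_n = 149.8 kN; interior l_c = 60 − 18 = 42 → r_n = 184.3 kN.
  R_n,bearing = 2·149.8 + 8·184.3 = 1774 kN → 1774 / 2 = 887 kN.
Bolt shear governs: 471 kN.

471 kN (bolt shear governs)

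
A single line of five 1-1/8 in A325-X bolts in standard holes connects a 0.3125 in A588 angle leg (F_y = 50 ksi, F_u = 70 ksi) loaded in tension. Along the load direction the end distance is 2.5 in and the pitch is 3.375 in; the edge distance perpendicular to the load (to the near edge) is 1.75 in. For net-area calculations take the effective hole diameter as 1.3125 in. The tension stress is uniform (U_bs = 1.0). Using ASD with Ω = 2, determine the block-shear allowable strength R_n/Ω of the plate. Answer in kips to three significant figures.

78.2 kips

Shear plane L_v = 2.5 + 4·3.375 = 16 in; A_gv = 16 × 0.3125 = 5 in².
A_nv = (16 − 4.5·1.3125) × 0.3125 = 3.154 in².
A_nt = (1.75 − 0.5·1.3125) × 0.3125 = 0.3418 in².
0.6 F_u A_nv = 132.5 kips; 0.6 F_y A_gv = 150 kips → shear rupture governs the shear term.
R_n = 132.5 + 1.0 × 70 × 0.3418 = 156.4 kips.
Allowable strength R_n/Ω = 156.4 / 2 = 78.2 kips.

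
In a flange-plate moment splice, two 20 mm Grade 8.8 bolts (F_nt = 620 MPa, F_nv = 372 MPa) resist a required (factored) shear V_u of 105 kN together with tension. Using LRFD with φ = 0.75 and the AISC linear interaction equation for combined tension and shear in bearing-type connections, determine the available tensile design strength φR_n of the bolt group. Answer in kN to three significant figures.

205 kN

A_b = π·20²/4 = 314.2 mm²; f_rv = 105 × 1000 / (2 × 314.2) = 167.1 MPa.
F'_nt = 1.3 F_nt − (F_nt / φF_nv) f_rv = 1.3·620 − (620/(0.75·372))·167.1 = 434.6 MPa, capped at F_nt → F'_nt = 434.6 MPa.
R_n = F'_nt · A_b · n = 434.6 × 314.2 × 2 / 1000 = 273.1 kN.
Design strength φR_n = 0.75 × 273.1 = 205 kN.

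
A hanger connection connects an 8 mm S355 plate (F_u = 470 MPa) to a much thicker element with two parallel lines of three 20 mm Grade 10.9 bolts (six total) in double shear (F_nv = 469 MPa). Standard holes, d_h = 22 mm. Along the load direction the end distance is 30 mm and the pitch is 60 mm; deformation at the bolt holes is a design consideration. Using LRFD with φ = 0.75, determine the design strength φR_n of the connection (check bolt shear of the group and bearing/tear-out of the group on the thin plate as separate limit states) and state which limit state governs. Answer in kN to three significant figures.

Bolt shear: A_b = π·20²/4 = 314.2 mm²; R_n = 469 × 314.2 × 6 × 2 / 1000 = 1768 kN → 0.75 × 1768 = 1330 kN.
Bearing (1.2 l_c t F_u ≤ 2.4 d t F_u): upper limit = 2.4·20·8·470 / 1000 = 180.5 kN.
  Edge l_c = 30 − 22/2 = 19 → r_n = 85.73 kN; interior l_c = 60 − 22 = 38 → r_n = 171.5 kN.
  R_n,bearing = 2·85.73 + 4·171.5 = 857.3 kN → 0.75 × 857.3 = 643 kN.
Bearing governs: 643 kN.

643 kN (bearing governs)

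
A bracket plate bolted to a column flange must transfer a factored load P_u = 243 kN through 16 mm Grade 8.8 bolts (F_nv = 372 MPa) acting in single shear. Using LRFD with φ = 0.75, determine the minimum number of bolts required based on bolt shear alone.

5 bolts

A_b = π·16²/4 = 201.1 mm².
Per-bolt design strength φR_n = 0.75 × 372 × 201.1 × 1 / 1000 = 56.1 kN.
n ≥ 243 / 56.1 = 4.332 → use 5 bolts.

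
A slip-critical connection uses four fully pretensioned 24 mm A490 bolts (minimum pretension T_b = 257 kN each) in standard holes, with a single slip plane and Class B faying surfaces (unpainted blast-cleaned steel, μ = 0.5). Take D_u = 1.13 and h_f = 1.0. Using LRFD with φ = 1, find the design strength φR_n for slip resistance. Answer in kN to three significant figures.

R_n = μ · D_u · h_f · T_b · n_s · n_b = 0.5 × 1.13 × 1.0 × 257 × 1 × 4 = 580.8 kN.
Design strength φR_n = 1 × 580.8 = 581 kN.

581 kN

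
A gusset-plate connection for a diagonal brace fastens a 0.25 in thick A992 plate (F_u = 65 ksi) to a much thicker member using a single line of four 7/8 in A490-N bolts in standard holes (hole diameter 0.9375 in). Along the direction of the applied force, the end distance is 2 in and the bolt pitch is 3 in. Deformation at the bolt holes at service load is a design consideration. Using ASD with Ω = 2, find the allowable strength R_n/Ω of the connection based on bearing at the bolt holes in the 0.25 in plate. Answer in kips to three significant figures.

66.1 kips

Per bolt r_n = 1.2 l_c t F_u ≤ 2.4 d t F_u; upper limit = 2.4 × 0.875 × 0.25 × 65 = 34.12 kips.
Edge bolt: l_c = 2 − 0.9375/2 = 1.531 in → 1.2 × 1.531 × 0.25 × 65 = 29.86 → r_n = 29.86 kips.
Interior bolts: l_c = 3 − 0.9375 = 2.062 in → 1.2 × 2.062 × 0.25 × 65 = 40.22 → r_n = 34.12 kips.
R_n = 1 × 29.86 + 3 × 34.12 = 132.2 kips.
Allowable strength R_n/Ω = 132.2 / 2 = 66.1 kips.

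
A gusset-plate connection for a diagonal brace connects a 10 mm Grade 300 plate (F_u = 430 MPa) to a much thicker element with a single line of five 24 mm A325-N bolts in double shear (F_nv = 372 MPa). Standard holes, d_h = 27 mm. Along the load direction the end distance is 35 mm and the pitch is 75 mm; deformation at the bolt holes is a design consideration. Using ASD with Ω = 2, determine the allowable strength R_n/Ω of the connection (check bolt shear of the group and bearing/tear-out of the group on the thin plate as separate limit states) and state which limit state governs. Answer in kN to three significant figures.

Bolt shear: A_b = π·24²/4 = 452.4 mm²; R_n = 372 × 452.4 × 5 × 2 / 1000 = 1683 kN → 1683 / 2 = 841 kN.
Bearing (1.2 l_c t F_u ≤ 2.4 d t F_u): upper limit = 2.4·24·10·430 / 1000 = 247.7 kN.
  Edge l_c = 35 − 27/2 = 21.5 → r_n = 110.9 kN; interior l_c = 75 − 27 = 48 → r_n = 247.7 kN.
  R_n,bearing = 1·110.9 + 4·247.7 = 1102 kN → 1102 / 2 = 551 kN.
Bearing governs: 551 kN.

551 kN (bearing governs)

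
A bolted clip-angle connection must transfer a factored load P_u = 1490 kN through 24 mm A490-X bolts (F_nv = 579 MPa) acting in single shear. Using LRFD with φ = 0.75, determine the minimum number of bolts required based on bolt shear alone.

A_b = π·24²/4 = 452.4 mm².
Per-bolt design strength φR_n = 0.75 × 579 × 452.4 × 1 / 1000 = 196.5 kN.
n ≥ 1490 / 196.5 = 7.585 → use 8 bolts.

8 bolts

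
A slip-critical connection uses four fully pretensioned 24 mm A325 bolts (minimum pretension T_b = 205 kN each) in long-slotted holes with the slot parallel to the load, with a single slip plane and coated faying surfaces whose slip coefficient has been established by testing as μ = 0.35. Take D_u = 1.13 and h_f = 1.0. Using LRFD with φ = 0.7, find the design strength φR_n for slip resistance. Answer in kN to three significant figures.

227 kN

R_n = μ · D_u · h_f · T_b · n_s · n_b = 0.35 × 1.13 × 1.0 × 205 × 1 × 4 = 324.3 kN.
Design strength φR_n = 0.7 × 324.3 = 227 kN.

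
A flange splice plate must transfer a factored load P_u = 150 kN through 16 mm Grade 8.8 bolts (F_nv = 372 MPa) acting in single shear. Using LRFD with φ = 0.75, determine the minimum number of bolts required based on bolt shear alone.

A_b = π·16²/4 = 201.1 mm².
Per-bolt design strength φR_n = 0.75 × 372 × 201.1 × 1 / 1000 = 56.1 kN.
n ≥ 150 / 56.1 = 2.674 → use 3 bolts.

3 bolts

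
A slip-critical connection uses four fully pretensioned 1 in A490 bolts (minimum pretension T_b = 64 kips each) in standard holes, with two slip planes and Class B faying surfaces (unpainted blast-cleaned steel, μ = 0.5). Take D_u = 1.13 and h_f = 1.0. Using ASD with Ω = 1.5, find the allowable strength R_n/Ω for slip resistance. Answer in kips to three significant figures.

193 kips

R_n = μ · D_u · h_f · T_b · n_s · n_b = 0.5 × 1.13 × 1.0 × 64 × 2 × 4 = 289.3 kips.
Allowable strength R_n/Ω = 289.3 / 1.5 = 193 kips.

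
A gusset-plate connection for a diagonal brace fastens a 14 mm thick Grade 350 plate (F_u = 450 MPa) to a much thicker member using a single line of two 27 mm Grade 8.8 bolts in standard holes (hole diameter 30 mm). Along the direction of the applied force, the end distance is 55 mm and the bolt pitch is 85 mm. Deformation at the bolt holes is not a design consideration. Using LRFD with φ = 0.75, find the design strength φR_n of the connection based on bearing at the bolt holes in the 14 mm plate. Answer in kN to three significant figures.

666 kN

Per bolt r_n = 1.5 l_c t F_u ≤ 3.0 d t F_u; upper limit = 3.0 × 27 × 14 × 450 / 1000 = 510.3 kN.
Edge bolt: l_c = 55 − 30/2 = 40 mm → 1.5 × 40 × 14 × 450 / 1000 = 378 → r_n = 378 kN.
Interior bolts: l_c = 85 − 30 = 55 mm → 1.5 × 55 × 14 × 450 / 1000 = 519.8 → r_n = 510.3 kN.
R_n = 1 × 378 + 1 × 510.3 = 888.3 kN.
Design strength φR_n = 0.75 × 888.3 = 666 kN.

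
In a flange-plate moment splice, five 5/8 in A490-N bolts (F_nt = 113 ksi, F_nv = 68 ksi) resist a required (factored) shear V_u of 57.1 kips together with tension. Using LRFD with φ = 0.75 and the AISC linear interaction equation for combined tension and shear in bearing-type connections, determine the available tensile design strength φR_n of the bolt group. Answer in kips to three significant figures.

74.1 kips

A_b = π·0.625²/4 = 0.3068 in²; f_rv = 57.1 / (5 × 0.3068) = 37.22 ksi.
F'_nt = 1.3 F_nt − (F_nt / φF_nv) f_rv = 1.3·113 − (113/(0.75·68))·37.22 = 64.42 ksi, capped at F_nt → F'_nt = 64.42 ksi.
R_n = F'_nt · A_b · n = 64.42 × 0.3068 × 5 = 98.83 kips.
Design strength φR_n = 0.75 × 98.83 = 74.1 kips.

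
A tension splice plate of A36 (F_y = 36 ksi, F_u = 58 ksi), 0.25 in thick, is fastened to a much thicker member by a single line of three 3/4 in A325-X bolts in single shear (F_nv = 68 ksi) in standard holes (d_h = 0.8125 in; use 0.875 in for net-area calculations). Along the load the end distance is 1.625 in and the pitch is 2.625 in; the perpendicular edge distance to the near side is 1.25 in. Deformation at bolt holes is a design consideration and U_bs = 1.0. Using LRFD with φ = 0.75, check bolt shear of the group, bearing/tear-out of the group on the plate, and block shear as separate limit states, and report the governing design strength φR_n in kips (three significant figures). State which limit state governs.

36.7 kips (block shear governs)

Bolt shear: A_b = π·0.75²/4 = 0.4418 in²; R_n = 68 × 0.4418 × 3 × 1 = 90.12 kips → 0.75 × 90.12 = 67.6 kips.
Bearing: edge l_c = 1.219, r_n = 21.21 kips; interior l_c = 1.812, r_n = 26.1 kips; R_n = 21.21 + 2·26.1 = 73.41 kips → 55.1 kips.
Block shear: A_gv = 1.719, A_nv = 1.172, A_nt = 0.2031 in²; R_n = min(0.6F_uA_nv, 0.6F_yA_gv) + U_bs·F_u·A_nt = 48.91 kips → 36.7 kips.
Block shear governs: 36.7 kips.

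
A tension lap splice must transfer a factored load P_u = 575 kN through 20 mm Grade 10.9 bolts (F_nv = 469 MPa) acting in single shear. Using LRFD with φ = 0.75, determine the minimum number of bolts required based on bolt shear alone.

A_b = π·20²/4 = 314.2 mm².
Per-bolt design strength φR_n = 0.75 × 469 × 314.2 × 1 / 1000 = 110.5 kN.
n ≥ 575 / 110.5 = 5.203 → use 6 bolts.

6 bolts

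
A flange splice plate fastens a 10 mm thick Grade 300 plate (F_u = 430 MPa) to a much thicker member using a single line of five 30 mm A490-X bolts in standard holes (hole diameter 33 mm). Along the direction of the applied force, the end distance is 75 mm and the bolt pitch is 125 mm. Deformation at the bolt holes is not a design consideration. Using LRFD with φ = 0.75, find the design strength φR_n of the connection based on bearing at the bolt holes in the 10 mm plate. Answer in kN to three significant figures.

Per bolt r_n = 1.5 l_c t F_u ≤ 3.0 d t F_u; upper limit = 3.0 × 30 × 10 × 430 / 1000 = 387 kN.
Edge bolt: l_c = 75 − 33/2 = 58.5 mm → 1.5 × 58.5 × 10 × 430 / 1000 = 377.3 → r_n = 377.3 kN.
Interior bolts: l_c = 125 − 33 = 92 mm → 1.5 × 92 × 10 × 430 / 1000 = 593.4 → r_n = 387 kN.
R_n = 1 × 377.3 + 4 × 387 = 1925 kN.
Design strength φR_n = 0.75 × 1925 = 1440 kN.

1440 kN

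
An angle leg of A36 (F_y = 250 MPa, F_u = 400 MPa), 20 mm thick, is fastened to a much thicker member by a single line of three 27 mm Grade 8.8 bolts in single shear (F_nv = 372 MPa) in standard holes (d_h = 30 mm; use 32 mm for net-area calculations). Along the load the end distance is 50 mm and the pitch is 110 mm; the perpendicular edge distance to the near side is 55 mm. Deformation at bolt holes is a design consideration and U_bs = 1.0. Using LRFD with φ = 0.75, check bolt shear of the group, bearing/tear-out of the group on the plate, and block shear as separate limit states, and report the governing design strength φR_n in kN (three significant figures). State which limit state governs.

Bolt shear: A_b = π·27²/4 = 572.6 mm²; R_n = 372 × 572.6 × 3 × 1 / 1000 = 639 kN → 0.75 × 639 = 479 kN.
Bearing: edge l_c = 35, r_n = 336 kN; interior l_c = 80, r_n = 518.4 kN; R_n = 336 + 2·518.4 = 1373 kN → 1030 kN.
Block shear: A_gv = 5400, A_nv = 3800, A_nt = 780 mm²; R_n = min(0.6F_uA_nv, 0.6F_yA_gv) + U_bs·F_u·A_nt = 1122 kN → 842 kN.
Bolt shear governs: 479 kN.

479 kN (bolt shear governs)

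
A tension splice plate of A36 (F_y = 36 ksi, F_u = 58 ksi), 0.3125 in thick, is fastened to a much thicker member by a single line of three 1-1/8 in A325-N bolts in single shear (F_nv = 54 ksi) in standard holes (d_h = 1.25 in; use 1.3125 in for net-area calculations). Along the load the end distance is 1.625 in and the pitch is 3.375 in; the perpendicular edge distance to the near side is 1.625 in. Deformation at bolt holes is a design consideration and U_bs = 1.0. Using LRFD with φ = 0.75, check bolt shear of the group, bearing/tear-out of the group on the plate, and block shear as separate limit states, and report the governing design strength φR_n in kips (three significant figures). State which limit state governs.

54.7 kips (block shear governs)

Bolt shear: A_b = π·1.125²/4 = 0.994 in²; R_n = 54 × 0.994 × 3 × 1 = 161 kips → 0.75 × 161 = 121 kips.
Bearing: edge l_c = 1, r_n = 21.75 kips; interior l_c = 2.125, r_n = 46.22 kips; R_n = 21.75 + 2·46.22 = 114.2 kips → 85.6 kips.
Block shear: A_gv = 2.617, A_nv = 1.592, A_nt = 0.3027 in²; R_n = min(0.6F_uA_nv, 0.6F_yA_gv) + U_bs·F_u·A_nt = 72.95 kips → 54.7 kips.
Block shear governs: 54.7 kips.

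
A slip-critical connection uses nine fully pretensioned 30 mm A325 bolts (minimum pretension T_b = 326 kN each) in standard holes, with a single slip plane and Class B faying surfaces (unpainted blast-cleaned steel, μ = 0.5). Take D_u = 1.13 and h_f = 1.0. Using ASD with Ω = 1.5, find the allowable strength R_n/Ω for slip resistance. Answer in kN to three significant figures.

R_n = μ · D_u · h_f · T_b · n_s · n_b = 0.5 × 1.13 × 1.0 × 326 × 1 × 9 = 1658 kN.
Allowable strength R_n/Ω = 1658 / 1.5 = 1110 kN.

1110 kN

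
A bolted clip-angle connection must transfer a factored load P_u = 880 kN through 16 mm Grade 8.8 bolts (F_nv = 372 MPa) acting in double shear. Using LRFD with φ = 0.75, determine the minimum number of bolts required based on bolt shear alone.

8 bolts

A_b = π·16²/4 = 201.1 mm².
Per-bolt design strength φR_n = 0.75 × 372 × 201.1 × 2 / 1000 = 112.2 kN.
n ≥ 880 / 112.2 = 7.844 → use 8 bolts.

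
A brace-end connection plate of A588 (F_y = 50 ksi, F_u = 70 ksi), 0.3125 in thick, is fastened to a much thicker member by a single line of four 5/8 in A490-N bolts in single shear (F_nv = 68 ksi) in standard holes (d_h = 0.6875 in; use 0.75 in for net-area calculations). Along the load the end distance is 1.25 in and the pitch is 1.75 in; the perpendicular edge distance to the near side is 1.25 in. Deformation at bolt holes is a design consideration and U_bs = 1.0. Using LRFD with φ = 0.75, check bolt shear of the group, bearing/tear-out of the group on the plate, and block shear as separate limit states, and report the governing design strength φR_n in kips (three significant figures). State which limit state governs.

52.5 kips (block shear governs)

Bolt shear: A_b = π·0.625²/4 = 0.3068 in²; R_n = 68 × 0.3068 × 4 × 1 = 83.45 kips → 0.75 × 83.45 = 62.6 kips.
Bearing: edge l_c = 0.9062, r_n = 23.79 kips; interior l_c = 1.062, r_n = 27.89 kips; R_n = 23.79 + 3·27.89 = 107.5 kips → 80.6 kips.
Block shear: A_gv = 2.031, A_nv = 1.211, A_nt = 0.2734 in²; R_n = min(0.6F_uA_nv, 0.6F_yA_gv) + U_bs·F_u·A_nt = 70 kips → 52.5 kips.
Block shear governs: 52.5 kips.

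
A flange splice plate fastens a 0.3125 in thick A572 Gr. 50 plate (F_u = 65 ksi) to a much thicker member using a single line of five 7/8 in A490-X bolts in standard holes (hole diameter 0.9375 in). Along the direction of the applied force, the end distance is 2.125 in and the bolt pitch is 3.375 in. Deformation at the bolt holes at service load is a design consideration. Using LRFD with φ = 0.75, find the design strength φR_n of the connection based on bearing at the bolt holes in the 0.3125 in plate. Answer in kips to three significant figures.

158 kips

Per bolt r_n = 1.2 l_c t F_u ≤ 2.4 d t F_u; upper limit = 2.4 × 0.875 × 0.3125 × 65 = 42.66 kips.
Edge bolt: l_c = 2.125 − 0.9375/2 = 1.656 in → 1.2 × 1.656 × 0.3125 × 65 = 40.37 → r_n = 40.37 kips.
Interior bolts: l_c = 3.375 − 0.9375 = 2.438 in → 1.2 × 2.438 × 0.3125 × 65 = 59.41 → r_n = 42.66 kips.
R_n = 1 × 40.37 + 4 × 42.66 = 211 kips.
Design strength φR_n = 0.75 × 211 = 158 kips.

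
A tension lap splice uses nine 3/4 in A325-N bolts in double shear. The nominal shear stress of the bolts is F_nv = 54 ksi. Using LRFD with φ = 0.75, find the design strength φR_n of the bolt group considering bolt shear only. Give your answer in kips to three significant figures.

A_b = π × 0.75² / 4 = 0.4418 in².
R_n = F_nv · A_b · n · n_s = 54 × 0.4418 × 9 × 2 = 429.4 kips.
Design strength φR_n = 0.75 × 429.4 = 322 kips.

322 kips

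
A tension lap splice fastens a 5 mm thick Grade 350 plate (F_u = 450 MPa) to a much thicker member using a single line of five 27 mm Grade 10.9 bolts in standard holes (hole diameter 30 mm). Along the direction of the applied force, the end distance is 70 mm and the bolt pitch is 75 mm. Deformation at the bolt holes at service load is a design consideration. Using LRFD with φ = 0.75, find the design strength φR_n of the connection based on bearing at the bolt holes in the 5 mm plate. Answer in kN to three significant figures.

474 kN

Per bolt r_n = 1.2 l_c t F_u ≤ 2.4 d t F_u; upper limit = 2.4 × 27 × 5 × 450 / 1000 = 145.8 kN.
Edge bolt: l_c = 70 − 30/2 = 55 mm → 1.2 × 55 × 5 × 450 / 1000 = 148.5 → r_n = 145.8 kN.
Interior bolts: l_c = 75 − 30 = 45 mm → 1.2 × 45 × 5 × 450 / 1000 = 121.5 → r_n = 121.5 kN.
R_n = 1 × 145.8 + 4 × 121.5 = 631.8 kN.
Design strength φR_n = 0.75 × 631.8 = 474 kN.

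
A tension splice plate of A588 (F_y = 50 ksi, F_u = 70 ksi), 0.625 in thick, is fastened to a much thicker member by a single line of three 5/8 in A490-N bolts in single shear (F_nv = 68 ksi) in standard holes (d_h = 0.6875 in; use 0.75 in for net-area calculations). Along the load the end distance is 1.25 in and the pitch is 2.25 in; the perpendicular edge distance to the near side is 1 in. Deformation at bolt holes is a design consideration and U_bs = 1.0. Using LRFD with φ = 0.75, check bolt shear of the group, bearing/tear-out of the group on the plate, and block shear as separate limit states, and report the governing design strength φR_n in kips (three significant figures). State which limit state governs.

46.9 kips (bolt shear governs)

Bolt shear: A_b = π·0.625²/4 = 0.3068 in²; R_n = 68 × 0.3068 × 3 × 1 = 62.59 kips → 0.75 × 62.59 = 46.9 kips.
Bearing: edge l_c = 0.9062, r_n = 47.58 kips; interior l_c = 1.562, r_n = 65.62 kips; R_n = 47.58 + 2·65.62 = 178.8 kips → 134 kips.
Block shear: A_gv = 3.594, A_nv = 2.422, A_nt = 0.3906 in²; R_n = min(0.6F_uA_nv, 0.6F_yA_gv) + U_bs·F_u·A_nt = 129.1 kips → 96.8 kips.
Bolt shear governs: 46.9 kips.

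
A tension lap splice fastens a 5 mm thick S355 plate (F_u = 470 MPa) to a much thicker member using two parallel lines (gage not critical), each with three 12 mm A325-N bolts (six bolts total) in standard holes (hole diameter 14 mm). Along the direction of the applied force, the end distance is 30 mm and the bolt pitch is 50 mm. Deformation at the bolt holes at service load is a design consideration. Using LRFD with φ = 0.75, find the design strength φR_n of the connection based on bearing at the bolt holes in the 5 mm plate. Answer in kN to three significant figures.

300 kN

Per bolt r_n = 1.2 l_c t F_u ≤ 2.4 d t F_u; upper limit = 2.4 × 12 × 5 × 470 / 1000 = 67.68 kN.
Edge bolt: l_c = 30 − 14/2 = 23 mm → 1.2 × 23 × 5 × 470 / 1000 = 64.86 → r_n = 64.86 kN.
Interior bolts: l_c = 50 − 14 = 36 mm → 1.2 × 36 × 5 × 470 / 1000 = 101.5 → r_n = 67.68 kN.
R_n = 2 × 64.86 + 4 × 67.68 = 400.4 kN.
Design strength φR_n = 0.75 × 400.4 = 300 kN.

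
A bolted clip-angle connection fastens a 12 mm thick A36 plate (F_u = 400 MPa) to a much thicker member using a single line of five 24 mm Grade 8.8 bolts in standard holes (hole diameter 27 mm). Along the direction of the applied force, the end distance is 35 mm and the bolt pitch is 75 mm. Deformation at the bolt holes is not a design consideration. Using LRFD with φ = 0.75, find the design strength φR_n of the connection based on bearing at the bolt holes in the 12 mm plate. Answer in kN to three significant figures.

1150 kN

Per bolt r_n = 1.5 l_c t F_u ≤ 3.0 d t F_u; upper limit = 3.0 × 24 × 12 × 400 / 1000 = 345.6 kN.
Edge bolt: l_c = 35 − 27/2 = 21.5 mm → 1.5 × 21.5 × 12 × 400 / 1000 = 154.8 → r_n = 154.8 kN.
Interior bolts: l_c = 75 − 27 = 48 mm → 1.5 × 48 × 12 × 400 / 1000 = 345.6 → r_n = 345.6 kN.
R_n = 1 × 154.8 + 4 × 345.6 = 1537 kN.
Design strength φR_n = 0.75 × 1537 = 1150 kN.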